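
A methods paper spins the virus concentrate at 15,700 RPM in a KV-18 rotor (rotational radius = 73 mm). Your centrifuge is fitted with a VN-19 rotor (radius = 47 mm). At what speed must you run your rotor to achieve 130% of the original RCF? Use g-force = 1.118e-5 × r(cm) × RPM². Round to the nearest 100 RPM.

22300 RPM

Original rotor: r = 73 mm = 7.3 cm
RCF_original = 1.118 × 10⁻⁵ × 7.3 × (15700)² = 1.118 × 10⁻⁵ × 7.3 × 246,490,000 ≈ 20,117 × g
Target RCF = 1.3 × 20,117 ≈ 26,152.1 × g
Your rotor: r = 47 mm = 4.7 cm
26,152.1 = 1.118 × 10⁻⁵ × 4.7 × N²
N² = 26,152.1 / (5.2546 × 10⁻⁵) = 497,699,159
N ≈ √497,699,159 ≈ 22,309.2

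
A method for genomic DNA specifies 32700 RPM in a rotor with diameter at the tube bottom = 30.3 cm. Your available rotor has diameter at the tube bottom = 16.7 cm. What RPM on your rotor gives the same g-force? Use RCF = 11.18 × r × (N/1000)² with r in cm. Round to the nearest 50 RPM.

≈ 44050 RPM

Original rotor: r = 30.3 / 2 = 15.15 cm
RCF_original = 11.18 × 15.15 × (32.7)² = 11.18 × 15.15 × 1,069.29 ≈ 181,113.1 × g
Your rotor: r = 16.7 / 2 = 8.35 cm
181,113.1 = 11.18 × 8.35 × (N/1000)²
(N/1000)² = 181,113.1 / 93.353 = 1940.089
N = 1000 × √1940.089 ≈ 44,046.4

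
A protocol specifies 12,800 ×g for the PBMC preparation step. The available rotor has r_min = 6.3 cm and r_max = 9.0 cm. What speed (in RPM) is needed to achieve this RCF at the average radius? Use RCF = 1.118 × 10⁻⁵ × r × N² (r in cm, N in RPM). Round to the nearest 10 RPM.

r_avg = (6.3 + 9.0) / 2 = 7.65 cm
RCF = 1.118 × 10⁻⁵ × r × N²
12,800 = 1.118 × 10⁻⁵ × 7.65 × N²
N² = 12,800 / (8.5527 × 10⁻⁵) = 149,660,341
N ≈ √149,660,341 ≈ 12,233.6

N ≈ 12230 RPM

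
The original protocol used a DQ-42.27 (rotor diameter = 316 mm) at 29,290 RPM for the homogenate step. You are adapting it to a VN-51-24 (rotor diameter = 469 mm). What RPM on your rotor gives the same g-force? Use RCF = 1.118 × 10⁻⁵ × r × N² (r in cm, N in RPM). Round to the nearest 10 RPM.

24040 RPM

Original rotor: r = 316 mm / 2 = 158 mm = 15.8 cm
RCF = 1.118 × 10⁻⁵ × r × N²
RCF_original = 1.118 × 10⁻⁵ × 15.8 × (29290)² = 1.118 × 10⁻⁵ × 15.8 × 857,904,100 ≈ 151,543.6 × g
Your rotor: r = 469 mm / 2 = 234.5 mm = 23.45 cm
151,543.6 = 1.118 × 10⁻⁵ × 23.45 × N²
N² = 151,543.6 / (26.2171 × 10⁻⁵) = 578,033,421
N ≈ √578,033,421 ≈ 24,042.3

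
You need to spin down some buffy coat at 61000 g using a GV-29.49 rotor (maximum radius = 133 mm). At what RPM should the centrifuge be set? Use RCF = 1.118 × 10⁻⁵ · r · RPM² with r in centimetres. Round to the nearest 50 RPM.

r = 133 mm = 13.3 cm
61,000 = 1.118 × 10⁻⁵ × 13.3 × N²
N² = 61,000 / (14.8694 × 10⁻⁵) = 410,238,476
N ≈ √410,238,476 ≈ 20,254.3

N ≈ 20250 RPM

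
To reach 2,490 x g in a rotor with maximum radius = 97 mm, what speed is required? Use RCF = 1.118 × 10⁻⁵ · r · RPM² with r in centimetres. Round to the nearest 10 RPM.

4790 RPM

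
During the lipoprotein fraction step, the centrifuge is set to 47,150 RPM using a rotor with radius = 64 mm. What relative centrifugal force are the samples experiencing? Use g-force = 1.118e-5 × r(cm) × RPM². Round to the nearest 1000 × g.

≈ 159000 g

r = 64 mm = 6.4 cm
RCF = 1.118 × 10⁻⁵ × 6.4 × (47150)² = 1.118 × 10⁻⁵ × 6.4 × 2,223,122,500 ≈ 159,068.9 × g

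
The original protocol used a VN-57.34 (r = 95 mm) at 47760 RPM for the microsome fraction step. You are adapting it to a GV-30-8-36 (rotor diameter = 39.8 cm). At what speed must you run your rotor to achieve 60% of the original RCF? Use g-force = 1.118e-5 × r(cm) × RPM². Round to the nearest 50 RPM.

Original rotor: r = 95 mm = 9.5 cm
RCF = 1.118 × 10⁻⁵ × r × N²
RCF_original = 1.118 × 10⁻⁵ × 9.5 × (47760)² = 1.118 × 10⁻⁵ × 9.5 × 2,281,017,600 ≈ 242,266.9 × g
Target RCF = 0.6 × 242,266.9 ≈ 145,360.1 × g
Your rotor: r = 39.8 / 2 = 19.9 cm
145,360.1 = 1.118 × 10⁻⁵ × 19.9 × N²
N² = 145,360.1 / (22.2482 × 10⁻⁵) = 653,356,676
N ≈ √653,356,676 ≈ 25,560.8

≈ 25550 RPM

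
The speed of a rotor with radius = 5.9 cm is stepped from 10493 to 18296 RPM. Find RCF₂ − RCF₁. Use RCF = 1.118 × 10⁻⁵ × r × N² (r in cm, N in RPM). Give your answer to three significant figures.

14800 ×g

RCF₁ = 1.118 × 10⁻⁵ × 5.9 × (10493)² = 1.118 × 10⁻⁵ × 5.9 × 110,103,049 ≈ 7,262.6 × g
RCF₂ = 1.118 × 10⁻⁵ × 5.9 × (18296)² = 1.118 × 10⁻⁵ × 5.9 × 334,743,616 ≈ 22,080.4 × g
Increase = 22,080.4 − 7,262.6 = 14,817.8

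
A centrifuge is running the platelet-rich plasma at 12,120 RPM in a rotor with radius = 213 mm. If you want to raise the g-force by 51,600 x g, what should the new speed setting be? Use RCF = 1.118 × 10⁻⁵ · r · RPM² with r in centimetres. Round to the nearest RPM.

≈ 19068 RPM

r = 213 mm = 21.3 cm
Current RCF = 1.118 × 10⁻⁵ × 21.3 × (12120)² = 1.118 × 10⁻⁵ × 21.3 × 146,894,400 ≈ 34,980.6 × g
Target RCF = 34,980.6 + 51,600 = 86,580.6 × g
N² = 86,580.6 / (23.8134 × 10⁻⁵) = 363,579,329
N ≈ √363,579,329 ≈ 19,067.8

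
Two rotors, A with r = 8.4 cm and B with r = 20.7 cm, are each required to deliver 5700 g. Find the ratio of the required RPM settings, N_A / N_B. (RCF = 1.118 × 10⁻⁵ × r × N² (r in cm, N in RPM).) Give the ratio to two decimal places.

At fixed RCF, N ∝ 1/√r, so N_A/N_B = √(r_B/r_A) = √(20.7/8.4) = √2.464286 = 1.5698.

1.57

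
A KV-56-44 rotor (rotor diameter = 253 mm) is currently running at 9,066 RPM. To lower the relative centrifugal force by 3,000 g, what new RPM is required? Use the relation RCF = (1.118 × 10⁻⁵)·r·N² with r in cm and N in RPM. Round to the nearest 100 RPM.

N₂ ≈ 7800 RPM

r = 253 mm / 2 = 126.5 mm = 12.65 cm
Current RCF = 1.118 × 10⁻⁵ × 12.65 × (9066)² = 1.118 × 10⁻⁵ × 12.65 × 82,192,356 ≈ 11,624.2 × g
Target RCF = 11,624.2 − 3,000 = 8,624.2 × g
N² = 8,624.2 / (14.1427 × 10⁻⁵) = 60,979,869
N ≈ √60,979,869 ≈ 7,809.0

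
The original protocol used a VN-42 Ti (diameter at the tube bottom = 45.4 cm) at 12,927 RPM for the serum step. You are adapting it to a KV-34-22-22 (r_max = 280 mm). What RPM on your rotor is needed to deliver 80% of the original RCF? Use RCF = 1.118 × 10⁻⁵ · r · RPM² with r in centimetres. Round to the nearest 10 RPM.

10410 RPM

Original rotor: r = 45.4 / 2 = 22.7 cm
RCF = 1.118 × 10⁻⁵ × r × N²
RCF_original = 1.118 × 10⁻⁵ × 22.7 × (12927)² = 1.118 × 10⁻⁵ × 22.7 × 167,107,329 ≈ 42,409.5 × g
Target RCF = 0.8 × 42,409.5 ≈ 33,927.6 × g
Your rotor: r = 280 mm = 28.0 cm
33,927.6 = 1.118 × 10⁻⁵ × 28 × N²
N² = 33,927.6 / (31.304 × 10⁻⁵) = 108,381,038
N ≈ √108,381,038 ≈ 10,410.6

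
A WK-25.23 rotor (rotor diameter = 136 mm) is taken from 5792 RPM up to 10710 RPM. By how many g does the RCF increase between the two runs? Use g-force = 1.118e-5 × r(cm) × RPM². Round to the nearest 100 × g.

r = 136 mm / 2 = 68 mm = 6.8 cm
RCF₁ = 1.118 × 10⁻⁵ × 6.8 × (5792)² = 1.118 × 10⁻⁵ × 6.8 × 33,547,264 ≈ 2,550.4 × g
RCF₂ = 1.118 × 10⁻⁵ × 6.8 × (10710)² = 1.118 × 10⁻⁵ × 6.8 × 114,704,100 ≈ 8,720.3 × g
Increase = 8,720.3 − 2,550.4 = 6,169.9

≈ 6200 g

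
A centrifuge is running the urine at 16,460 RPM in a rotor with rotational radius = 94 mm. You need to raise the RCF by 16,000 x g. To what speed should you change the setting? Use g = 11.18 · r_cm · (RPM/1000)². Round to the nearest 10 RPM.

r = 94 mm = 9.4 cm
Current RCF = 11.18 × 9.4 × (16.46)² = 11.18 × 9.4 × 270.9316 ≈ 28,472.7 × g
Target RCF = 28,472.7 + 16,000 = 44,472.7 × g
(N/1000)² = 44,472.7 / 105.092 = 423.1787
N = 1000 × √423.1787 ≈ 20,571.3

20570 RPM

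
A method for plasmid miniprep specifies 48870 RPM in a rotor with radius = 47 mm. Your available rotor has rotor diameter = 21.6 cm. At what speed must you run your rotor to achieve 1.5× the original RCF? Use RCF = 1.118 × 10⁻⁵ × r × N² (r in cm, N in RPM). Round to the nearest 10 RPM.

Original rotor: r = 47 mm = 4.7 cm
RCF = 1.118 × 10⁻⁵ × r × N²
RCF_original = 1.118 × 10⁻⁵ × 4.7 × (48870)² = 1.118 × 10⁻⁵ × 4.7 × 2,388,276,900 ≈ 125,494.4 × g
Target RCF = 1.5 × 125,494.4 ≈ 188,241.6 × g
Your rotor: r = 21.6 / 2 = 10.8 cm
188,241.6 = 1.118 × 10⁻⁵ × 10.8 × N²
N² = 188,241.6 / (12.0744 × 10⁻⁵) = 1,559,014,113
N ≈ √1,559,014,113 ≈ 39,484.4

≈ 39480 RPM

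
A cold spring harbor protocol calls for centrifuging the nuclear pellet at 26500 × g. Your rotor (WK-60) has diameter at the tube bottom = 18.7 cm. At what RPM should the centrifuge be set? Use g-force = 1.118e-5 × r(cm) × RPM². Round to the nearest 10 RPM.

N ≈ 15920 RPM

r = 18.7 / 2 = 9.35 cm
26,500 = 1.118 × 10⁻⁵ × 9.35 × N²
N² = 26,500 / (10.4533 × 10⁻⁵) = 253,508,461
N ≈ √253,508,461 ≈ 15,921.9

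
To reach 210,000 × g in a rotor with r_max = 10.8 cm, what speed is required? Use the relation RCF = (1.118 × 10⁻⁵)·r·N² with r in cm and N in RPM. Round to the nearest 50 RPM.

≈ 41700 RPM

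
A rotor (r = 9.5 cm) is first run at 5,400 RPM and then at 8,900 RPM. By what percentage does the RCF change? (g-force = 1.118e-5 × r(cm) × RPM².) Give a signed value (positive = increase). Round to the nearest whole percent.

+172%

RCF ∝ N², so the ratio is (8900/5400)² = (1.648148)² = 2.7164.
Change = 2.7164 − 1 = +1.7164 → +171.6%.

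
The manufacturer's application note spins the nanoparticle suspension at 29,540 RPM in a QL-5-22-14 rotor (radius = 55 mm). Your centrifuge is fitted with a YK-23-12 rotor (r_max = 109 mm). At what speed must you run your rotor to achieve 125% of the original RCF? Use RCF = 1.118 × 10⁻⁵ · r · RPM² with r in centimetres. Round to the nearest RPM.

≈ 23460 RPM

Original rotor: r = 55 mm = 5.5 cm
RCF_original = 1.118 × 10⁻⁵ × 5.5 × (29540)² = 1.118 × 10⁻⁵ × 5.5 × 872,611,600 ≈ 53,656.9 × g
Target RCF = 1.25 × 53,656.9 ≈ 67,071.1 × g
Your rotor: r = 109 mm = 10.9 cm
67,071.1 = 1.118 × 10⁻⁵ × 10.9 × N²
N² = 67,071.1 / (12.1862 × 10⁻⁵) = 550,385,682
N ≈ √550,385,682 ≈ 23,460.3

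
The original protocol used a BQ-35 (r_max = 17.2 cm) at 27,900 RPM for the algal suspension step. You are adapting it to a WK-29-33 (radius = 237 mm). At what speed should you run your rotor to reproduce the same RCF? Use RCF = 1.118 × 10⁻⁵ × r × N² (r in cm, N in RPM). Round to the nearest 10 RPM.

23770 RPM

RCF_original = 1.118 × 10⁻⁵ × 17.2 × (27900)² = 1.118 × 10⁻⁵ × 17.2 × 778,410,000 ≈ 149,685.1 × g
Your rotor: r = 237 mm = 23.7 cm
149,685.1 = 1.118 × 10⁻⁵ × 23.7 × N²
N² = 149,685.1 / (26.4966 × 10⁻⁵) = 564,921,915
N ≈ √564,921,915 ≈ 23,768.1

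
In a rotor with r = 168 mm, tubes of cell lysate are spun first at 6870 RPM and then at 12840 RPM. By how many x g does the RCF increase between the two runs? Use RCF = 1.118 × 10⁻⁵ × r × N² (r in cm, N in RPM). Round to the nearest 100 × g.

22100 x g

r = 168 mm = 16.8 cm
RCF₁ = 1.118 × 10⁻⁵ × 16.8 × (6870)² = 1.118 × 10⁻⁵ × 16.8 × 47,196,900 ≈ 8,864.7 × g
RCF₂ = 1.118 × 10⁻⁵ × 16.8 × (12840)² = 1.118 × 10⁻⁵ × 16.8 × 164,865,600 ≈ 30,965.7 × g
Increase = 30,965.7 − 8,864.7 = 22,101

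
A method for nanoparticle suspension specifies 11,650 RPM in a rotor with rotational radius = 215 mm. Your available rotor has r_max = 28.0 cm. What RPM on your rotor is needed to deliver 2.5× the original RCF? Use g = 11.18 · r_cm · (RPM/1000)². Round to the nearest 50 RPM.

16150 RPM

Original rotor: r = 215 mm = 21.5 cm
RCF_original = 11.18 × 21.5 × (11.65)² = 11.18 × 21.5 × 135.7225 ≈ 32,623.6 × g
Target RCF = 2.5 × 32,623.6 ≈ 81,559 × g
81,559 = 11.18 × 28 × (N/1000)²
(N/1000)² = 81,559 / 313.04 = 260.5386
N = 1000 × √260.5386 ≈ 16,141.2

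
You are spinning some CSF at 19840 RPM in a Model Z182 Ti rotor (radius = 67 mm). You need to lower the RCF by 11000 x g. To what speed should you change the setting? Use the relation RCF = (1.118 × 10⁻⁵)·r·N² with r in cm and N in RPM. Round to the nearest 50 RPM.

N₂ ≈ 15700 RPM

r = 67 mm = 6.7 cm
Current RCF = 1.118 × 10⁻⁵ × 6.7 × (19840)² = 1.118 × 10⁻⁵ × 6.7 × 393,625,600 ≈ 29,484.9 × g
Target RCF = 29,484.9 − 11,000 = 18,484.9 × g
N² = 18,484.9 / (7.4906 × 10⁻⁵) = 246,774,624
N ≈ √246,774,624 ≈ 15,709.1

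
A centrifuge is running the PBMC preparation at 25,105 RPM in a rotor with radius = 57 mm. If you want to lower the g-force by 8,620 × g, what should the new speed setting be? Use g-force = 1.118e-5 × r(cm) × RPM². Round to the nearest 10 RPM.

r = 57 mm = 5.7 cm
Current RCF = 1.118 × 10⁻⁵ × 5.7 × (25105)² = 1.118 × 10⁻⁵ × 5.7 × 630,261,025 ≈ 40,164 × g
Target RCF = 40,164 − 8,620 = 31,544 × g
N² = 31,544 / (6.3726 × 10⁻⁵) = 494,994,194
N ≈ √494,994,194 ≈ 22,248.5

22250 RPM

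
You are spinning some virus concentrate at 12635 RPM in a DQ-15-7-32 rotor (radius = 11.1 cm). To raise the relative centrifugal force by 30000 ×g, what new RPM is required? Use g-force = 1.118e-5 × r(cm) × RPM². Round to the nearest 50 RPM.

20050 RPM

Current RCF = 1.118 × 10⁻⁵ × 11.1 × (12635)² = 1.118 × 10⁻⁵ × 11.1 × 159,643,225 ≈ 19,811.4 × g
Target RCF = 19,811.4 + 30,000 = 49,811.4 × g
N² = 49,811.4 / (12.4098 × 10⁻⁵) = 401,387,613
N ≈ √401,387,613 ≈ 20,034.7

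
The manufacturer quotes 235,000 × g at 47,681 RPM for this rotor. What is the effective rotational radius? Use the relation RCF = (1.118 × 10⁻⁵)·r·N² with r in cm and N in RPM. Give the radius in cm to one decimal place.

≈ 9.2 cm

235000 = 1.118 × 10⁻⁵ × r × (47681)²
r = 235000 / (1.118 × 10⁻⁵ × 2,273,477,761) = 235000 / 25417.48 ≈ 9.246 cm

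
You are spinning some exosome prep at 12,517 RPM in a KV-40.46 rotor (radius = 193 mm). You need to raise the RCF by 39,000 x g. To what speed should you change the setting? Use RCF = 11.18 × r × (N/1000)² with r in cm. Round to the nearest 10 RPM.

N₂ ≈ 18370 RPM

r = 193 mm = 19.3 cm
Current RCF = 11.18 × 19.3 × (12.517)² = 11.18 × 19.3 × 156.675289 ≈ 33,806.5 × g
Target RCF = 33,806.5 + 39,000 = 72,806.5 × g
(N/1000)² = 72,806.5 / 215.774 = 337.4202
N = 1000 × √337.4202 ≈ 18,369.0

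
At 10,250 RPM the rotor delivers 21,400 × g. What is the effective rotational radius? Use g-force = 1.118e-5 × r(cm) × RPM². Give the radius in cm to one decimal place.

RCF = 1.118 × 10⁻⁵ × r × N²
21400 = 1.118 × 10⁻⁵ × r × (10250)²
r = 21400 / (1.118 × 10⁻⁵ × 105,062,500) = 21400 / 1174.599 ≈ 18.219 cm

r ≈ 18.2 cm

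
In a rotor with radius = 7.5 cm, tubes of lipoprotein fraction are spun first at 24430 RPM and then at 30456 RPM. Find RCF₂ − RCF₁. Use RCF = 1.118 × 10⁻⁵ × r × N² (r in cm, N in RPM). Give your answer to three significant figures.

RCF₁ = 1.118 × 10⁻⁵ × 7.5 × (24430)² = 1.118 × 10⁻⁵ × 7.5 × 596,824,900 ≈ 50,043.8 × g
RCF₂ = 1.118 × 10⁻⁵ × 7.5 × (30456)² = 1.118 × 10⁻⁵ × 7.5 × 927,567,936 ≈ 77,776.6 × g
Increase = 77,776.6 − 50,043.8 = 27,732.8

27700 x g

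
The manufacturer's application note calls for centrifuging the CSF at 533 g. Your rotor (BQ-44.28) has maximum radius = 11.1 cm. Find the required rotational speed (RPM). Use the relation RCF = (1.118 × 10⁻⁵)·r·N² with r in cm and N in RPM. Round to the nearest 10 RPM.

≈ 2070 RPM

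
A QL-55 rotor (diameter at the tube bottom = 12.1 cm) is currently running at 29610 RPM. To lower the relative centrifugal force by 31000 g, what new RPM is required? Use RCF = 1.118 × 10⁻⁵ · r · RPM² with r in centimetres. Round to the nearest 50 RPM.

20450 RPM

r = 12.1 / 2 = 6.05 cm
Current RCF = 1.118 × 10⁻⁵ × 6.05 × (29610)² = 1.118 × 10⁻⁵ × 6.05 × 876,752,100 ≈ 59,302.6 × g
Target RCF = 59,302.6 − 31,000 = 28,302.6 × g
N² = 28,302.6 / (6.7639 × 10⁻⁵) = 418,436,109
N ≈ √418,436,109 ≈ 20,455.7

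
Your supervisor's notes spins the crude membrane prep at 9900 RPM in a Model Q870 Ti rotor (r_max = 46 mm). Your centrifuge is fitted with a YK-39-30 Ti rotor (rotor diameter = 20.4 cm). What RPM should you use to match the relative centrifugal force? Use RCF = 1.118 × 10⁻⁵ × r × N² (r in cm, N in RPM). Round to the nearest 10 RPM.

≈ 6650 RPM

Original rotor: r = 46 mm = 4.6 cm
RCF_original = 1.118 × 10⁻⁵ × 4.6 × (9900)² = 1.118 × 10⁻⁵ × 4.6 × 98,010,000 ≈ 5,040.5 × g
Your rotor: r = 20.4 / 2 = 10.2 cm
5,040.5 = 1.118 × 10⁻⁵ × 10.2 × N²
N² = 5,040.5 / (11.4036 × 10⁻⁵) = 44,200,954
N ≈ √44,200,954 ≈ 6,648.4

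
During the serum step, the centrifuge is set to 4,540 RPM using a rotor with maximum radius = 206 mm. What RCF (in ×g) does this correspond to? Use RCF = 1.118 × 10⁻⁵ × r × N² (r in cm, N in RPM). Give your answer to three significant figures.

RCF ≈ 4750 ×g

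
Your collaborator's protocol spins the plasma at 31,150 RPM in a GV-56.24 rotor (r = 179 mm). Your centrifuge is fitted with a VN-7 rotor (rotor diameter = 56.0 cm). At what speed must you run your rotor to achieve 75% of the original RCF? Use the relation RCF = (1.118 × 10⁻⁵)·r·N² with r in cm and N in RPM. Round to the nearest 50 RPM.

≈ 21550 RPM

Original rotor: r = 179 mm = 17.9 cm
RCF = 1.118 × 10⁻⁵ × r × N²
RCF_original = 1.118 × 10⁻⁵ × 17.9 × (31150)² = 1.118 × 10⁻⁵ × 17.9 × 970,322,500 ≈ 194,182.9 × g
Target RCF = 0.75 × 194,182.9 ≈ 145,637.2 × g
Your rotor: r = 56.0 / 2 = 28 cm
145,637.2 = 1.118 × 10⁻⁵ × 28 × N²
N² = 145,637.2 / (31.304 × 10⁻⁵) = 465,235,114
N ≈ √465,235,114 ≈ 21,569.3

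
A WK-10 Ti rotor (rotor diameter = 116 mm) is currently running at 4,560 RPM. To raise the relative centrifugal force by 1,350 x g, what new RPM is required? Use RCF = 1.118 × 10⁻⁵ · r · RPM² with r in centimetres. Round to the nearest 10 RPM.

≈ 6450 RPM

r = 116 mm / 2 = 58 mm = 5.8 cm
Current RCF = 1.118 × 10⁻⁵ × 5.8 × (4560)² = 1.118 × 10⁻⁵ × 5.8 × 20,793,600 ≈ 1,348.3 × g
Target RCF = 1,348.3 + 1,350 = 2,698.3 × g
N² = 2,698.3 / (6.4844 × 10⁻⁵) = 41,612,177
N ≈ √41,612,177 ≈ 6,450.8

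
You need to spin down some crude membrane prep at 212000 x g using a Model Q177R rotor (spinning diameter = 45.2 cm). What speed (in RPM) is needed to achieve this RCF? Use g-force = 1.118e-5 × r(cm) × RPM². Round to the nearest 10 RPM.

≈ 28970 RPM

r = 45.2 / 2 = 22.6 cm
212,000 = 1.118 × 10⁻⁵ × 22.6 × N²
N² = 212,000 / (25.2668 × 10⁻⁵) = 839,045,704
N ≈ √839,045,704 ≈ 28,966.3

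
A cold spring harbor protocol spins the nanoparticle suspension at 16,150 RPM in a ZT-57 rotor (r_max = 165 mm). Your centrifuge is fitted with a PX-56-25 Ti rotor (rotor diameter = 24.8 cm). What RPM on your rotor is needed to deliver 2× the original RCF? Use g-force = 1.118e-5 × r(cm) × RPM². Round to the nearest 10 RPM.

≈ 26350 RPM

Original rotor: r = 165 mm = 16.5 cm
RCF_original = 1.118 × 10⁻⁵ × 16.5 × (16150)² = 1.118 × 10⁻⁵ × 16.5 × 260,822,500 ≈ 48,113.9 × g
Target RCF = 2 × 48,113.9 ≈ 96,227.8 × g
Your rotor: r = 24.8 / 2 = 12.4 cm
96,227.8 = 1.118 × 10⁻⁵ × 12.4 × N²
N² = 96,227.8 / (13.8632 × 10⁻⁵) = 694,124,012
N ≈ √694,124,012 ≈ 26,346.2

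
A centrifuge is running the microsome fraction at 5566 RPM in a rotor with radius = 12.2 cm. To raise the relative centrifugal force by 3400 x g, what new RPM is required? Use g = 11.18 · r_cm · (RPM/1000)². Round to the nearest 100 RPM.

Current RCF = 11.18 × 12.2 × (5.566)² = 11.18 × 12.2 × 30.980356 ≈ 4,225.6 × g
Target RCF = 4,225.6 + 3,400 = 7,625.6 × g
(N/1000)² = 7,625.6 / 136.396 = 55.9078
N = 1000 × √55.9078 ≈ 7,477.2

7500 RPM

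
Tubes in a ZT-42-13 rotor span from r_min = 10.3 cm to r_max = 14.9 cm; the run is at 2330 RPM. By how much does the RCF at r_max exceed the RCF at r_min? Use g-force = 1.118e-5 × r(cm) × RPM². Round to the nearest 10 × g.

RCF_max = 1.118 × 10⁻⁵ × 14.9 × (2330)² = 1.118 × 10⁻⁵ × 14.9 × 5,428,900 ≈ 904.4 × g
RCF_min = 1.118 × 10⁻⁵ × 10.3 × (2330)² = 1.118 × 10⁻⁵ × 10.3 × 5,428,900 ≈ 625.2 × g
ΔRCF = 904.4 − 625.2 = 279.2

≈ 280 × g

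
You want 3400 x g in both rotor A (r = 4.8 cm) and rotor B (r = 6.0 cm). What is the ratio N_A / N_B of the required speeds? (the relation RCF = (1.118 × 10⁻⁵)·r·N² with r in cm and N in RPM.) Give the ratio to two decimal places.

1.12

At fixed RCF, N ∝ 1/√r, so N_A/N_B = √(r_B/r_A) = √(6.0/4.8) = √1.250000 = 1.1180.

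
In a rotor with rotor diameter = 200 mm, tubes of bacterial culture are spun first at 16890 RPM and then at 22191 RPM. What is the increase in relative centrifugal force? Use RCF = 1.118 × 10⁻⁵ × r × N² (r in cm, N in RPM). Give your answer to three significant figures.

≈ 23200 g

r = 200 mm / 2 = 100 mm = 10 cm
RCF₁ = 1.118 × 10⁻⁵ × 10 × (16890)² = 1.118 × 10⁻⁵ × 10 × 285,272,100 ≈ 31,893.4 × g
RCF₂ = 1.118 × 10⁻⁵ × 10 × (22191)² = 1.118 × 10⁻⁵ × 10 × 492,440,481 ≈ 55,054.8 × g
Increase = 55,054.8 − 31,893.4 = 23,161.4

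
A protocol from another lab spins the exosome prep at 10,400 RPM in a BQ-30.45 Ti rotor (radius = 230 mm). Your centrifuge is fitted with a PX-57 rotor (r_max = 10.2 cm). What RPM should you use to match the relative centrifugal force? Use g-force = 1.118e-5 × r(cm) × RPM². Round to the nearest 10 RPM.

Original rotor: r = 230 mm = 23.0 cm
RCF = 1.118 × 10⁻⁵ × r × N²
RCF_original = 1.118 × 10⁻⁵ × 23 × (10400)² = 1.118 × 10⁻⁵ × 23 × 108,160,000 ≈ 27,812.3 × g
27,812.3 = 1.118 × 10⁻⁵ × 10.2 × N²
N² = 27,812.3 / (11.4036 × 10⁻⁵) = 243,890,526
N ≈ √243,890,526 ≈ 15,617.0

15620 RPM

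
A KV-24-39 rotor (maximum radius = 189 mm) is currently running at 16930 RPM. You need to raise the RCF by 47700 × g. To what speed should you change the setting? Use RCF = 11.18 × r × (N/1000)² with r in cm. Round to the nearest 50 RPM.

r = 189 mm = 18.9 cm
Current RCF = 11.18 × 18.9 × (16.93)² = 11.18 × 18.9 × 286.6249 ≈ 60,564.4 × g
Target RCF = 60,564.4 + 47,700 = 108,264.4 × g
(N/1000)² = 108,264.4 / 211.302 = 512.3681
N = 1000 × √512.3681 ≈ 22,635.5

N₂ ≈ 22650 RPM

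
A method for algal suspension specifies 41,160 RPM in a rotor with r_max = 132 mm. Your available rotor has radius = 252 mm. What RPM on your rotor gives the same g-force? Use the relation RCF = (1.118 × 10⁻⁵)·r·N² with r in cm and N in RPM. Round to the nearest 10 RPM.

Original rotor: r = 132 mm = 13.2 cm
RCF_original = 1.118 × 10⁻⁵ × 13.2 × (41160)² = 1.118 × 10⁻⁵ × 13.2 × 1,694,145,600 ≈ 250,015.2 × g
Your rotor: r = 252 mm = 25.2 cm
250,015.2 = 1.118 × 10⁻⁵ × 25.2 × N²
N² = 250,015.2 / (28.1736 × 10⁻⁵) = 887,409,490
N ≈ √887,409,490 ≈ 29,789.4

≈ 29790 RPM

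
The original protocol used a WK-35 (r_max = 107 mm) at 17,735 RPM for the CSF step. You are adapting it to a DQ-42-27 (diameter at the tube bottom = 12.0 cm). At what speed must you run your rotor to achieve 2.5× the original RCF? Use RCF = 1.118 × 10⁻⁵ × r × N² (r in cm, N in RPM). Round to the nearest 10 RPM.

37450 RPM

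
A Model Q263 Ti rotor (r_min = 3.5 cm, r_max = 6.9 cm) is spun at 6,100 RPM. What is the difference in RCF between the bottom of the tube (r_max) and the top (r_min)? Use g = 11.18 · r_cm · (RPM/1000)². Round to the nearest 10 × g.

≈ 1410 g

RCF_max = 11.18 × 6.9 × (6.1)² = 11.18 × 6.9 × 37.21 ≈ 2,870.5 × g
RCF_min = 11.18 × 3.5 × (6.1)² = 11.18 × 3.5 × 37.21 ≈ 1,456 × g
ΔRCF = 2,870.5 − 1,456 = 1,414.5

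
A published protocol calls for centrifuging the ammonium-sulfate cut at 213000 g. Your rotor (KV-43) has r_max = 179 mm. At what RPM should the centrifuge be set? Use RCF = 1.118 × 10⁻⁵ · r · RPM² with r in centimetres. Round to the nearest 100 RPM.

r = 179 mm = 17.9 cm
213,000 = 1.118 × 10⁻⁵ × 17.9 × N²
N² = 213,000 / (20.0122 × 10⁻⁵) = 1,064,350,746
N ≈ √1,064,350,746 ≈ 32,624.4

32600 RPM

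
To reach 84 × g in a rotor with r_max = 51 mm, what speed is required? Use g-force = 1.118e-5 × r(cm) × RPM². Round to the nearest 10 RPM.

r = 51 mm = 5.1 cm
84 = 1.118 × 10⁻⁵ × 5.1 × N²
N² = 84 / (5.7018 × 10⁻⁵) = 1,473,219
N ≈ √1,473,219 ≈ 1,213.8

≈ 1210 RPM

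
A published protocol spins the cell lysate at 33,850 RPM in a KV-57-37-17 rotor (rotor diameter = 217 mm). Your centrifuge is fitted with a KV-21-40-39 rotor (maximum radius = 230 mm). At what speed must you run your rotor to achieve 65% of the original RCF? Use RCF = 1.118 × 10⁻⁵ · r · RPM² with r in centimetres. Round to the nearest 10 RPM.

Original rotor: r = 217 mm / 2 = 108.5 mm = 10.85 cm
RCF_original = 1.118 × 10⁻⁵ × 10.85 × (33850)² = 1.118 × 10⁻⁵ × 10.85 × 1,145,822,500 ≈ 138,991.7 × g
Target RCF = 0.65 × 138,991.7 ≈ 90,344.6 × g
Your rotor: r = 230 mm = 23.0 cm
90,344.6 = 1.118 × 10⁻⁵ × 23 × N²
N² = 90,344.6 / (25.714 × 10⁻⁵) = 351,344,015
N ≈ √351,344,015 ≈ 18,744.2

18740 RPM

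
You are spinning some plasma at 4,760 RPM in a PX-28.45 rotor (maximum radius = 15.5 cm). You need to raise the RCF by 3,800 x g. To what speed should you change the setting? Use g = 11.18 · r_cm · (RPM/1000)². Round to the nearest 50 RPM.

6700 RPM

Current RCF = 11.18 × 15.5 × (4.76)² = 11.18 × 15.5 × 22.6576 ≈ 3,926.3 × g
Target RCF = 3,926.3 + 3,800 = 7,726.3 × g
(N/1000)² = 7,726.3 / 173.29 = 44.58595
N = 1000 × √44.58595 ≈ 6,677.3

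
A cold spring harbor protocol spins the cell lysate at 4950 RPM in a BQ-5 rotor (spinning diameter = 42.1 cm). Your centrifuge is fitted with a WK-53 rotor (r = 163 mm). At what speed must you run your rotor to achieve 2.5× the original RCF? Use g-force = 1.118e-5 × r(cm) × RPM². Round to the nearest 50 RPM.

Original rotor: r = 42.1 / 2 = 21.05 cm
RCF_original = 1.118 × 10⁻⁵ × 21.05 × (4950)² = 1.118 × 10⁻⁵ × 21.05 × 24,502,500 ≈ 5,766.4 × g
Target RCF = 2.5 × 5,766.4 ≈ 14,416 × g
Your rotor: r = 163 mm = 16.3 cm
14,416 = 1.118 × 10⁻⁵ × 16.3 × N²
N² = 14,416 / (18.2234 × 10⁻⁵) = 79,107,082
N ≈ √79,107,082 ≈ 8,894.2

8900 RPM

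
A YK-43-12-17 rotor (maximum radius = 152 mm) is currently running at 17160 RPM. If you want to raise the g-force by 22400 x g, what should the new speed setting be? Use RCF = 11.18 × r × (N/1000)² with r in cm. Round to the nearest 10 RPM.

r = 152 mm = 15.2 cm
Current RCF = 11.18 × 15.2 × (17.16)² = 11.18 × 15.2 × 294.4656 ≈ 50,040.3 × g
Target RCF = 50,040.3 + 22,400 = 72,440.3 × g
(N/1000)² = 72,440.3 / 169.936 = 426.2799
N = 1000 × √426.2799 ≈ 20,646.5

N₂ ≈ 20650 RPM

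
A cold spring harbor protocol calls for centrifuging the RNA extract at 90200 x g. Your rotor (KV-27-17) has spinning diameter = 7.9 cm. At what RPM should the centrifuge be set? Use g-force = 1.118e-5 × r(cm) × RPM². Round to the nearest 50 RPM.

r = 7.9 / 2 = 3.95 cm
RCF = 1.118 × 10⁻⁵ × r × N²
90,200 = 1.118 × 10⁻⁵ × 3.95 × N²
N² = 90,200 / (4.4161 × 10⁻⁵) = 2,042,526,211
N ≈ √2,042,526,211 ≈ 45,194.3

N ≈ 45200 RPM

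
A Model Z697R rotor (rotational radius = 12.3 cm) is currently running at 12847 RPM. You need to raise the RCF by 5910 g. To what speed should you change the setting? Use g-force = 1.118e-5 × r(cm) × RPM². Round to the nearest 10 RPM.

N₂ ≈ 14420 RPM

Current RCF = 1.118 × 10⁻⁵ × 12.3 × (12847)² = 1.118 × 10⁻⁵ × 12.3 × 165,045,409 ≈ 22,696.1 × g
Target RCF = 22,696.1 + 5,910 = 28,606.1 × g
N² = 28,606.1 / (13.7514 × 10⁻⁵) = 208,023,183
N ≈ √208,023,183 ≈ 14,423.0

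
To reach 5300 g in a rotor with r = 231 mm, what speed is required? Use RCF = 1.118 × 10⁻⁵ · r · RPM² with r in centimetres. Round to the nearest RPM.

4530 RPM

r = 231 mm = 23.1 cm
RCF = 1.118 × 10⁻⁵ × r × N²
5,300 = 1.118 × 10⁻⁵ × 23.1 × N²
N² = 5,300 / (25.8258 × 10⁻⁵) = 20,522,114
N ≈ √20,522,114 ≈ 4,530.1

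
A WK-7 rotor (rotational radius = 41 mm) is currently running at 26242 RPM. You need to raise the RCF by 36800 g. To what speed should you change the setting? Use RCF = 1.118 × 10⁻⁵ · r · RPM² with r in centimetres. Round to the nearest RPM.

r = 41 mm = 4.1 cm
Current RCF = 1.118 × 10⁻⁵ × 4.1 × (26242)² = 1.118 × 10⁻⁵ × 4.1 × 688,642,564 ≈ 31,566 × g
Target RCF = 31,566 + 36,800 = 68,366 × g
N² = 68,366 / (4.5838 × 10⁻⁵) = 1,491,469,959
N ≈ √1,491,469,959 ≈ 38,619.6

≈ 38620 RPM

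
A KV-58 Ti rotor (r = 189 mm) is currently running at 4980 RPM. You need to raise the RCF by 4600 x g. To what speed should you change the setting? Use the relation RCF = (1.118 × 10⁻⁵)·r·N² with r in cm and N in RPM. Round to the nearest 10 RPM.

r = 189 mm = 18.9 cm
Current RCF = 1.118 × 10⁻⁵ × 18.9 × (4980)² = 1.118 × 10⁻⁵ × 18.9 × 24,800,400 ≈ 5,240.4 × g
Target RCF = 5,240.4 + 4,600 = 9,840.4 × g
N² = 9,840.4 / (21.1302 × 10⁻⁵) = 46,570,312
N ≈ √46,570,312 ≈ 6,824.2

≈ 6820 RPM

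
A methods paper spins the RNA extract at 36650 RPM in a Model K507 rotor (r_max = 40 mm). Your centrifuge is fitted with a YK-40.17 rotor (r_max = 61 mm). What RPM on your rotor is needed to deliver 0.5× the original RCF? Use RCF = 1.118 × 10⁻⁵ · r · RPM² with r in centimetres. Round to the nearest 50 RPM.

Original rotor: r = 40 mm = 4.0 cm
RCF_original = 1.118 × 10⁻⁵ × 4 × (36650)² = 1.118 × 10⁻⁵ × 4 × 1,343,222,500 ≈ 60,068.9 × g
Target RCF = 0.5 × 60,068.9 ≈ 30,034.5 × g
Your rotor: r = 61 mm = 6.1 cm
30,034.5 = 1.118 × 10⁻⁵ × 6.1 × N²
N² = 30,034.5 / (6.8198 × 10⁻⁵) = 440,401,478
N ≈ √440,401,478 ≈ 20,985.7

≈ 21000 RPM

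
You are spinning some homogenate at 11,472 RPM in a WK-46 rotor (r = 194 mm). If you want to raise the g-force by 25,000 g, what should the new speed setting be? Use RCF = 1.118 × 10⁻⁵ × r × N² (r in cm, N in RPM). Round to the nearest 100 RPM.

r = 194 mm = 19.4 cm
Current RCF = 1.118 × 10⁻⁵ × 19.4 × (11472)² = 1.118 × 10⁻⁵ × 19.4 × 131,606,784 ≈ 28,544.5 × g
Target RCF = 28,544.5 + 25,000 = 53,544.5 × g
N² = 53,544.5 / (21.6892 × 10⁻⁵) = 246,871,715
N ≈ √246,871,715 ≈ 15,712.2

15700 RPM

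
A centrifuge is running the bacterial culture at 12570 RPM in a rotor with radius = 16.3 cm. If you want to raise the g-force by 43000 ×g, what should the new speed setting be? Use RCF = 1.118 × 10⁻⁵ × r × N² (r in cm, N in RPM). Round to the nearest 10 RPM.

Current RCF = 1.118 × 10⁻⁵ × 16.3 × (12570)² = 1.118 × 10⁻⁵ × 16.3 × 158,004,900 ≈ 28,793.9 × g
Target RCF = 28,793.9 + 43,000 = 71,793.9 × g
N² = 71,793.9 / (18.2234 × 10⁻⁵) = 393,965,451
N ≈ √393,965,451 ≈ 19,848.6

N₂ ≈ 19850 RPM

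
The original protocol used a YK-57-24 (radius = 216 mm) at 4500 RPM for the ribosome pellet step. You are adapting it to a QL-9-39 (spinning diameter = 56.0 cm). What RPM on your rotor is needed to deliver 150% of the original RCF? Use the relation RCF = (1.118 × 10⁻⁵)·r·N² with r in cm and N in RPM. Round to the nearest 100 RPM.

4800 RPM

Original rotor: r = 216 mm = 21.6 cm
RCF_original = 1.118 × 10⁻⁵ × 21.6 × (4500)² = 1.118 × 10⁻⁵ × 21.6 × 20,250,000 ≈ 4,890.1 × g
Target RCF = 1.5 × 4,890.1 ≈ 7,335.2 × g
Your rotor: r = 56.0 / 2 = 28 cm
7,335.2 = 1.118 × 10⁻⁵ × 28 × N²
N² = 7,335.2 / (31.304 × 10⁻⁵) = 23,432,149
N ≈ √23,432,149 ≈ 4,840.7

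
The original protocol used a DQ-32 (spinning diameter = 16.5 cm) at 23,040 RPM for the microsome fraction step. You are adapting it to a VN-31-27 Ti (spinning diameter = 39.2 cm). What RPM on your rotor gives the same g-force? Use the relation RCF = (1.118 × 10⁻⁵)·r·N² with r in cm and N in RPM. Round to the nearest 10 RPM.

Original rotor: r = 16.5 / 2 = 8.25 cm
RCF_original = 1.118 × 10⁻⁵ × 8.25 × (23040)² = 1.118 × 10⁻⁵ × 8.25 × 530,841,600 ≈ 48,962.2 × g
Your rotor: r = 39.2 / 2 = 19.6 cm
48,962.2 = 1.118 × 10⁻⁵ × 19.6 × N²
N² = 48,962.2 / (21.9128 × 10⁻⁵) = 223,441,094
N ≈ √223,441,094 ≈ 14,947.9

≈ 14950 RPM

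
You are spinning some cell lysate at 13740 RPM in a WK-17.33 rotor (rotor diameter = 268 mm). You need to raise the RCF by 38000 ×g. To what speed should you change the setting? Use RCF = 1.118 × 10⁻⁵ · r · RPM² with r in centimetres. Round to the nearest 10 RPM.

21030 RPM

r = 268 mm / 2 = 134 mm = 13.4 cm
Current RCF = 1.118 × 10⁻⁵ × 13.4 × (13740)² = 1.118 × 10⁻⁵ × 13.4 × 188,787,600 ≈ 28,282.6 × g
Target RCF = 28,282.6 + 38,000 = 66,282.6 × g
N² = 66,282.6 / (14.9812 × 10⁻⁵) = 442,438,523
N ≈ √442,438,523 ≈ 21,034.2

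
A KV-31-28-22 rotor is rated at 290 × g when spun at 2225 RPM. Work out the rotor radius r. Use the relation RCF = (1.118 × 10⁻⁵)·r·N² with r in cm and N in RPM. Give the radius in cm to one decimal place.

≈ 5.2 cm

RCF = 1.118 × 10⁻⁵ × r × N²
290 = 1.118 × 10⁻⁵ × r × (2225)²
r = 290 / (1.118 × 10⁻⁵ × 4,950,625) = 290 / 55.34799 ≈ 5.240 cm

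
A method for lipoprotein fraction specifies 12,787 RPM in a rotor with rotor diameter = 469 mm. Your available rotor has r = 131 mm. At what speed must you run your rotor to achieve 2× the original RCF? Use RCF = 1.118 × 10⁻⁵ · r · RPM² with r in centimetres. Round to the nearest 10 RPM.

24190 RPM

Original rotor: r = 469 mm / 2 = 234.5 mm = 23.45 cm
RCF_original = 1.118 × 10⁻⁵ × 23.45 × (12787)² = 1.118 × 10⁻⁵ × 23.45 × 163,507,369 ≈ 42,866.9 × g
Target RCF = 2 × 42,866.9 ≈ 85,733.8 × g
Your rotor: r = 131 mm = 13.1 cm
85,733.8 = 1.118 × 10⁻⁵ × 13.1 × N²
N² = 85,733.8 / (14.6458 × 10⁻⁵) = 585,381,475
N ≈ √585,381,475 ≈ 24,194.7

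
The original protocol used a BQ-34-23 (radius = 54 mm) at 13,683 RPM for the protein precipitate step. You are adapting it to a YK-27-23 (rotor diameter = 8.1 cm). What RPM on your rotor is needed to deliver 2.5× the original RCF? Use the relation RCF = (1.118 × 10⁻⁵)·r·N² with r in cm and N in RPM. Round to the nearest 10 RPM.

Original rotor: r = 54 mm = 5.4 cm
RCF = 1.118 × 10⁻⁵ × r × N²
RCF_original = 1.118 × 10⁻⁵ × 5.4 × (13683)² = 1.118 × 10⁻⁵ × 5.4 × 187,224,489 ≈ 11,303.1 × g
Target RCF = 2.5 × 11,303.1 ≈ 28,257.8 × g
Your rotor: r = 8.1 / 2 = 4.05 cm
28,257.8 = 1.118 × 10⁻⁵ × 4.05 × N²
N² = 28,257.8 / (4.5279 × 10⁻⁵) = 624,081,804
N ≈ √624,081,804 ≈ 24,981.6

24980 RPM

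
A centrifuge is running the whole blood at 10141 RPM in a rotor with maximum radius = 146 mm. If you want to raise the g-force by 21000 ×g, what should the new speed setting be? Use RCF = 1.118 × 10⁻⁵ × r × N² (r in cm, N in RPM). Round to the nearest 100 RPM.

r = 146 mm = 14.6 cm
Current RCF = 1.118 × 10⁻⁵ × 14.6 × (10141)² = 1.118 × 10⁻⁵ × 14.6 × 102,839,881 ≈ 16,786.3 × g
Target RCF = 16,786.3 + 21,000 = 37,786.3 × g
N² = 37,786.3 / (16.3228 × 10⁻⁵) = 231,493,984
N ≈ √231,493,984 ≈ 15,214.9

15200 RPM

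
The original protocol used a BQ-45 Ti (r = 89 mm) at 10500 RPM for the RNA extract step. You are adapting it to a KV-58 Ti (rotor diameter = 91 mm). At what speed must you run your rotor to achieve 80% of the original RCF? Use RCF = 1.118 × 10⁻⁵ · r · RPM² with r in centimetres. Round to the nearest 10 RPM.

Original rotor: r = 89 mm = 8.9 cm
RCF = 1.118 × 10⁻⁵ × r × N²
RCF_original = 1.118 × 10⁻⁵ × 8.9 × (10500)² = 1.118 × 10⁻⁵ × 8.9 × 110,250,000 ≈ 10,970.1 × g
Target RCF = 0.8 × 10,970.1 ≈ 8,776.1 × g
Your rotor: r = 91 mm / 2 = 45.5 mm = 4.55 cm
8,776.1 = 1.118 × 10⁻⁵ × 4.55 × N²
N² = 8,776.1 / (5.0869 × 10⁻⁵) = 172,523,541
N ≈ √172,523,541 ≈ 13,134.8

≈ 13130 RPM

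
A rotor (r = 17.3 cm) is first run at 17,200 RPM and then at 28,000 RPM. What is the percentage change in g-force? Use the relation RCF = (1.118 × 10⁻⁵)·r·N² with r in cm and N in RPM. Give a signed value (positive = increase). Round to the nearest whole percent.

+165%

RCF ∝ N², so the ratio is (28000/17200)² = (1.627907)² = 2.6501.
Change = 2.6501 − 1 = +1.6501 → +165.0%.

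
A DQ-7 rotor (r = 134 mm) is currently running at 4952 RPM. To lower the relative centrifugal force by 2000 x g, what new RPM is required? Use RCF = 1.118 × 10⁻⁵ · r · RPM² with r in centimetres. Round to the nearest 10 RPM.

r = 134 mm = 13.4 cm
Current RCF = 1.118 × 10⁻⁵ × 13.4 × (4952)² = 1.118 × 10⁻⁵ × 13.4 × 24,522,304 ≈ 3,673.7 × g
Target RCF = 3,673.7 − 2,000 = 1,673.7 × g
N² = 1,673.7 / (14.9812 × 10⁻⁵) = 11,172,002
N ≈ √11,172,002 ≈ 3,342.5

3340 RPM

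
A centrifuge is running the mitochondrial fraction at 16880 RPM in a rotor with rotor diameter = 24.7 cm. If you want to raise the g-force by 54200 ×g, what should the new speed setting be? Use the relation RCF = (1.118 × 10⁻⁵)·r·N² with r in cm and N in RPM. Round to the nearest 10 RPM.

r = 24.7 / 2 = 12.35 cm
Current RCF = 1.118 × 10⁻⁵ × 12.35 × (16880)² = 1.118 × 10⁻⁵ × 12.35 × 284,934,400 ≈ 39,341.7 × g
Target RCF = 39,341.7 + 54,200 = 93,541.7 × g
N² = 93,541.7 / (13.8073 × 10⁻⁵) = 677,480,029
N ≈ √677,480,029 ≈ 26,028.4

26030 RPM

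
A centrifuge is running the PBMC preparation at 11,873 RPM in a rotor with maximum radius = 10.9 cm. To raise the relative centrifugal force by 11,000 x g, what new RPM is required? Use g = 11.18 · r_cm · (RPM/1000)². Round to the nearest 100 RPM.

15200 RPM

Current RCF = 11.18 × 10.9 × (11.873)² = 11.18 × 10.9 × 140.968129 ≈ 17,178.7 × g
Target RCF = 17,178.7 + 11,000 = 28,178.7 × g
(N/1000)² = 28,178.7 / 121.862 = 231.2345
N = 1000 × √231.2345 ≈ 15,206.4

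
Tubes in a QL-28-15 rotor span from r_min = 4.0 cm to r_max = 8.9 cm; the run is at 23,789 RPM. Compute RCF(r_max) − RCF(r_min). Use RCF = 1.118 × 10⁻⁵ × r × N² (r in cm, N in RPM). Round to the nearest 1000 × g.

ΔRCF = 1.118 × 10⁻⁵ × (r_max − r_min) × N² = 1.118 × 10⁻⁵ × 4.9 × 565,916,521 ≈ 31,002

≈ 31000 x g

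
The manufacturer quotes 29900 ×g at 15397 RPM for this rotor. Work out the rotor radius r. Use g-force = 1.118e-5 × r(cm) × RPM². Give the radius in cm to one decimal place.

r ≈ 11.3 cm

RCF = 1.118 × 10⁻⁵ × r × N²
29900 = 1.118 × 10⁻⁵ × r × (15397)²
r = 29900 / (1.118 × 10⁻⁵ × 237,067,609) = 29900 / 2650.416 ≈ 11.281 cm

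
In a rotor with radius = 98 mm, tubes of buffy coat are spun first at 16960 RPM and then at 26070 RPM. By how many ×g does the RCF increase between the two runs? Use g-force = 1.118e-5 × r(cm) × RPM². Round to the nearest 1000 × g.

43000 ×g

r = 98 mm = 9.8 cm
RCF₁ = 1.118 × 10⁻⁵ × 9.8 × (16960)² = 1.118 × 10⁻⁵ × 9.8 × 287,641,600 ≈ 31,515.2 × g
RCF₂ = 1.118 × 10⁻⁵ × 9.8 × (26070)² = 1.118 × 10⁻⁵ × 9.8 × 679,644,900 ≈ 74,464.6 × g
Increase = 74,464.6 − 31,515.2 = 42,949.4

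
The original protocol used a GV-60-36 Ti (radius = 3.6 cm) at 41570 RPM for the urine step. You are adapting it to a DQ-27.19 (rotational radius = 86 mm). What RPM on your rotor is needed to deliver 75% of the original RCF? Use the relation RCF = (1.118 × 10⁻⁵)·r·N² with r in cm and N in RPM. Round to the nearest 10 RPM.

≈ 23290 RPM

RCF_original = 1.118 × 10⁻⁵ × 3.6 × (41570)² = 1.118 × 10⁻⁵ × 3.6 × 1,728,064,900 ≈ 69,551.2 × g
Target RCF = 0.75 × 69,551.2 ≈ 52,163.4 × g
Your rotor: r = 86 mm = 8.6 cm
52,163.4 = 1.118 × 10⁻⁵ × 8.6 × N²
N² = 52,163.4 / (9.6148 × 10⁻⁵) = 542,532,346
N ≈ √542,532,346 ≈ 23,292.3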